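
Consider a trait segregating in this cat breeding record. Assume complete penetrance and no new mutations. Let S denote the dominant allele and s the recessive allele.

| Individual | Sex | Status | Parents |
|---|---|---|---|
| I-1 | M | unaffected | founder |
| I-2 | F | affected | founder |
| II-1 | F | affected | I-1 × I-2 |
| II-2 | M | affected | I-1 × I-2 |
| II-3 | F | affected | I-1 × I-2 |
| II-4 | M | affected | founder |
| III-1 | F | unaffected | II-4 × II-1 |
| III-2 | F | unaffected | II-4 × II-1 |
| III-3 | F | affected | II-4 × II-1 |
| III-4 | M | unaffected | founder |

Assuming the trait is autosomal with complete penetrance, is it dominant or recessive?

dominant

II-4 and II-1 are both affected yet have an unaffected child III-1. Under a recessive model two affected parents are homozygous and every child would be affected, so the trait cannot be recessive.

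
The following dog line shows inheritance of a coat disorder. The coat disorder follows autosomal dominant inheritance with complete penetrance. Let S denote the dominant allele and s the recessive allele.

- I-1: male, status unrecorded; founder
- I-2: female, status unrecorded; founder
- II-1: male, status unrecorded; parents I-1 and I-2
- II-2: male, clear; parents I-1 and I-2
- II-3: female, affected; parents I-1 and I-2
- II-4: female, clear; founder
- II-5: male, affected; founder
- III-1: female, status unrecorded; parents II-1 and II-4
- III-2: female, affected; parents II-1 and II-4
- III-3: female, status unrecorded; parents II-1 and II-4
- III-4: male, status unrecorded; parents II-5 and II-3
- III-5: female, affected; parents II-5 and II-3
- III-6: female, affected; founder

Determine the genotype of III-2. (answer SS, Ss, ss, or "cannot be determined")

From phenotype alone, III-2 is SS or Ss.
III-2 is affected so carries S and received s from II-4 (ss), so III-2 is Ss.

Ss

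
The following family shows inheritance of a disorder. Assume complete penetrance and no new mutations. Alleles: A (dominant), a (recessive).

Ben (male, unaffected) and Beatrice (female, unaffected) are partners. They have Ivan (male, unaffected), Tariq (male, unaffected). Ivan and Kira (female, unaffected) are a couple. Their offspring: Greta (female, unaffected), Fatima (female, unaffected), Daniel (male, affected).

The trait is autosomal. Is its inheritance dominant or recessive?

Ivan and Kira are both unaffected yet have an affected child Daniel. Under dominance, an affected child requires at least one affected parent, so the trait cannot be dominant.

recessive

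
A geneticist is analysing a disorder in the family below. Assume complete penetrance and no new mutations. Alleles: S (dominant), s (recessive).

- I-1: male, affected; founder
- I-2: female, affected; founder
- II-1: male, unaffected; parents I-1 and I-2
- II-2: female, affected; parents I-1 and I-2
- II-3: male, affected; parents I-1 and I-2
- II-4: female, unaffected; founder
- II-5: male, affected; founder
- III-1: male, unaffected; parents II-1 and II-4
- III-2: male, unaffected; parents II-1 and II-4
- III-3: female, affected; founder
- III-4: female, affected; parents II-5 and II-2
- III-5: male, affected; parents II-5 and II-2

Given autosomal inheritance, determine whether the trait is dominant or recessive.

I-1 and I-2 are both affected yet have an unaffected child II-1. Under a recessive model two affected parents are homozygous and every child would be affected, so the trait cannot be recessive.

dominant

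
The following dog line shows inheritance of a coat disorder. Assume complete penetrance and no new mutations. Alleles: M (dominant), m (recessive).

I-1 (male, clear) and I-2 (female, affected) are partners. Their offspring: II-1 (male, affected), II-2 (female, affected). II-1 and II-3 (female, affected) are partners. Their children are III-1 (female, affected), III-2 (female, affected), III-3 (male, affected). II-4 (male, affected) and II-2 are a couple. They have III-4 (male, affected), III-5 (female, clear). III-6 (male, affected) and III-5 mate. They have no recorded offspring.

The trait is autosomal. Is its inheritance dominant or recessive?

dominant

II-4 and II-2 are both affected yet have a clear child III-5. Under a recessive model two affected parents are homozygous and every child would be affected, so the trait cannot be recessive.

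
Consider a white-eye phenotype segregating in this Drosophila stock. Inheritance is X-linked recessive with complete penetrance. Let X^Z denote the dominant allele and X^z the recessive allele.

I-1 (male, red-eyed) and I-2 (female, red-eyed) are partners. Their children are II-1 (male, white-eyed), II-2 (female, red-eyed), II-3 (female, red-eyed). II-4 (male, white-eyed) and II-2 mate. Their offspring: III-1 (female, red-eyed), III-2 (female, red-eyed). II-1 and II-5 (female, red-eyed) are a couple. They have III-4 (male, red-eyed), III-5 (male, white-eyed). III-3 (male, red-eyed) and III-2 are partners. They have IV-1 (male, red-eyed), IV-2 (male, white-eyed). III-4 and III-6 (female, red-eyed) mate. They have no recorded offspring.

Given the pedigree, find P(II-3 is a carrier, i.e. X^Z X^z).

1/2

I-1 is red-eyed, so I-1 is X^Z Y.
I-2 is red-eyed so carries Z and passed z to II-1 (X^z Y), so I-2 is X^Z X^z.
Their cross gives offspring ratios 1/2 X^Z X^Z : 1/2 X^Z X^z. Conditioning on II-3 being red-eyed, P(X^Z X^z) = 1/2 / 1 = 1/2.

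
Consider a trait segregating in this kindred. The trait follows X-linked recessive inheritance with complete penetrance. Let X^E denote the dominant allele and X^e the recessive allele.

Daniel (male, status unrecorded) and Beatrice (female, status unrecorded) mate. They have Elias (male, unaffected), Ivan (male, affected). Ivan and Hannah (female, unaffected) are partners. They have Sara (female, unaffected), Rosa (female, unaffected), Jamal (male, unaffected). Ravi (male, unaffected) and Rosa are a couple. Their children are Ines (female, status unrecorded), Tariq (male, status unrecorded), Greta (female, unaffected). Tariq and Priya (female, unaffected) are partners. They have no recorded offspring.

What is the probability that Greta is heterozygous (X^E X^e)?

Ravi is unaffected, so Ravi is X^E Y.
Rosa is unaffected so carries E and received e from Ivan (X^e Y), so Rosa is X^E X^e.
Their cross gives offspring ratios 1/2 X^E X^E : 1/2 X^E X^e. Conditioning on Greta being unaffected, P(X^E X^e) = 1/2 / 1 = 1/2.

1/2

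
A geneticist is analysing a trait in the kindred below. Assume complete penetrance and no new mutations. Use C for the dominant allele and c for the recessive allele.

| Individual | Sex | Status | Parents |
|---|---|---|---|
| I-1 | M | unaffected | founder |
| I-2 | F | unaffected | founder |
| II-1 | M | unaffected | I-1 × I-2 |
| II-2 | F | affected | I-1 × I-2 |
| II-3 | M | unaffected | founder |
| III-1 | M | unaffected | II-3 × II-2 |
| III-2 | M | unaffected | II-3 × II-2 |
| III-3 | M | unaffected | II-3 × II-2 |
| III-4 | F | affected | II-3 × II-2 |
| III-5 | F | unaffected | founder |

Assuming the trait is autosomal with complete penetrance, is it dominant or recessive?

recessive

I-1 and I-2 are both unaffected yet have an affected child II-2. Under dominance, an affected child requires at least one affected parent, so the trait cannot be dominant.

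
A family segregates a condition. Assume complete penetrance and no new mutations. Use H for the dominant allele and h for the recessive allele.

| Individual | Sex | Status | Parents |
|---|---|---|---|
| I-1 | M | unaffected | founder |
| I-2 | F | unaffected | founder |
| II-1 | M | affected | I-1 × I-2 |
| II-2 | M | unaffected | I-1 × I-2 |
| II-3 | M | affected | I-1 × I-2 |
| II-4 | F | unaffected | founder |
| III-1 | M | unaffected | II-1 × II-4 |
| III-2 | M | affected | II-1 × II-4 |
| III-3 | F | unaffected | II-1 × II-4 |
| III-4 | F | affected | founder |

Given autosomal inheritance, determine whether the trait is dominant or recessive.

recessive

I-1 and I-2 are both unaffected yet have an affected child II-1. Under dominance, an affected child requires at least one affected parent, so the trait cannot be dominant.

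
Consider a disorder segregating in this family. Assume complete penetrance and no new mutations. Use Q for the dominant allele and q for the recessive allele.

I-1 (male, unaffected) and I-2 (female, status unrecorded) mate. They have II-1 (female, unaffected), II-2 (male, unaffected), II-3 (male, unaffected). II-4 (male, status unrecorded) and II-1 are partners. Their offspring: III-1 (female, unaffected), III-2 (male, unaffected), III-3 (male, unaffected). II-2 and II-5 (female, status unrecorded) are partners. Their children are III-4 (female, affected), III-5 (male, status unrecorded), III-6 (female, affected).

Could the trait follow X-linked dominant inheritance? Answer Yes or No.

A consistent assignment under X-linked dominant exists: I-1 X^q Y, I-2 X^Q X^q, II-1 X^q X^q, II-2 X^q Y, II-3 X^q Y, II-4 X^q Y, II-5 X^Q X^Q, III-1 X^q X^q, III-2 X^q Y, III-3 X^q Y, III-4 X^Q X^q, III-5 X^Q Y, III-6 X^Q X^q.
In this assignment every recorded phenotype matches its genotype and every non-founder's genotype is obtainable from its parents' genotypes, so the pedigree is consistent.

Yes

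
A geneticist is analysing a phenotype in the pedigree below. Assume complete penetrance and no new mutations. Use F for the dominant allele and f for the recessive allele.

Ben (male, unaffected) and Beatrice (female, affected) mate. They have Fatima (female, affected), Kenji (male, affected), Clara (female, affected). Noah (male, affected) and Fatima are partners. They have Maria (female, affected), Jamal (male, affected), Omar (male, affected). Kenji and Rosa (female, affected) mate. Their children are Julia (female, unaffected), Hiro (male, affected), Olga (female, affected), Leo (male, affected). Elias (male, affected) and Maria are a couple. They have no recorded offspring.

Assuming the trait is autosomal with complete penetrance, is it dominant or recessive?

dominant

Kenji and Rosa are both affected yet have an unaffected child Julia. Under a recessive model two affected parents are homozygous and every child would be affected, so the trait cannot be recessive.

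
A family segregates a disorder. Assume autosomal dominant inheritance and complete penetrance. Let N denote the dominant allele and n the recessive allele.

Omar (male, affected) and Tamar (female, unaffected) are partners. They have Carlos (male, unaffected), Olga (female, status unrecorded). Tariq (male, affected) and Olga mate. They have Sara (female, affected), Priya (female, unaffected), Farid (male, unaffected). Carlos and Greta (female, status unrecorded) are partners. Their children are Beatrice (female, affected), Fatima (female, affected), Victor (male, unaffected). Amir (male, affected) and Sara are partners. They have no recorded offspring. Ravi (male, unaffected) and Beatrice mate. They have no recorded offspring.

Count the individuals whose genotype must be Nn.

Obligate heterozygotes: Omar is affected so carries N and passed n to Carlos (nn), so Omar is Nn; Tariq is affected so carries N and passed n to Priya (nn), so Tariq is Nn; Greta passed N to Beatrice (Nn, whose n came from Carlos) and passed n to Victor (nn), so Greta is Nn; Beatrice is affected so carries N and received n from Carlos (nn), so Beatrice is Nn; Fatima is affected so carries N and received n from Carlos (nn), so Fatima is Nn.
Every other individual is either homozygous by phenotype or has at least one consistent homozygous assignment, so the count is 5.

5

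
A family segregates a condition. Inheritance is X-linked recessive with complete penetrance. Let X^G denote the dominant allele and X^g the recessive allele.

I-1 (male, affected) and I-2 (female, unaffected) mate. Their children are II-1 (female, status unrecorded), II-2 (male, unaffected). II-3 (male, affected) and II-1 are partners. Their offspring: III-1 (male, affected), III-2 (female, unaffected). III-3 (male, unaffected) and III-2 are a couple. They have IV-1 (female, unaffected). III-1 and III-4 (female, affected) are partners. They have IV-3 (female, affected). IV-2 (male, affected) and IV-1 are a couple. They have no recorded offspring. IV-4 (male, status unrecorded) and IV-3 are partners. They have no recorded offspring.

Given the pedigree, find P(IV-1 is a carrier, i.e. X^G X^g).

III-3 is unaffected, so III-3 is X^G Y.
III-2 is unaffected so carries G and received g from II-3 (X^g Y), so III-2 is X^G X^g.
Their cross gives offspring ratios 1/2 X^G X^G : 1/2 X^G X^g. Conditioning on IV-1 being unaffected, P(X^G X^g) = 1/2 / 1 = 1/2.

1/2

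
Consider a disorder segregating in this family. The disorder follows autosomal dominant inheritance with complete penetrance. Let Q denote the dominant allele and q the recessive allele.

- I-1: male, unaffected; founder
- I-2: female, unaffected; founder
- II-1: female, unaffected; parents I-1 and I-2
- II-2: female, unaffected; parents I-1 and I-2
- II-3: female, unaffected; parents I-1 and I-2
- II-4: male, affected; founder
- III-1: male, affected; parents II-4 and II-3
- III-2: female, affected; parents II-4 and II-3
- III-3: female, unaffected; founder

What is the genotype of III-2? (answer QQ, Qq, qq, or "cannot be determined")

Qq

From phenotype alone, III-2 is QQ or Qq.
III-2 is affected so carries Q and received q from II-3 (qq), so III-2 is Qq.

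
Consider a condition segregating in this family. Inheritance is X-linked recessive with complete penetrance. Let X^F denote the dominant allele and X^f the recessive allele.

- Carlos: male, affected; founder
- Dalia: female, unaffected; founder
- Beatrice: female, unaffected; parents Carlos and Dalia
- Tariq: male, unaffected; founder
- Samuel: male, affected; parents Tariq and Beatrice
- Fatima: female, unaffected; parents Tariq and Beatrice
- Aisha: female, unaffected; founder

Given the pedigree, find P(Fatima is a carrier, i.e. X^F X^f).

1/2

Tariq is unaffected, so Tariq is X^F Y.
Beatrice is unaffected so carries F and received f from Carlos (X^f Y), so Beatrice is X^F X^f.
Their cross gives offspring ratios 1/2 X^F X^F : 1/2 X^F X^f. Conditioning on Fatima being unaffected, P(X^F X^f) = 1/2 / 1 = 1/2.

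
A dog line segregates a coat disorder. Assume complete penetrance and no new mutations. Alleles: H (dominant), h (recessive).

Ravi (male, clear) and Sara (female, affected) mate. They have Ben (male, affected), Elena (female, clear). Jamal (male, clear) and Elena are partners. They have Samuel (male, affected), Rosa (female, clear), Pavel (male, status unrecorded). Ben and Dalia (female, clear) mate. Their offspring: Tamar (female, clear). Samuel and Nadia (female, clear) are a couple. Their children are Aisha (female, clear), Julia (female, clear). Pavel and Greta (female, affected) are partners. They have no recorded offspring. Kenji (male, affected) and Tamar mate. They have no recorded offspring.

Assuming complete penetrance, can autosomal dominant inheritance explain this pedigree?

Under autosomal dominant, Samuel (affected, male) cannot arise from Jamal (clear) × Elena (clear).

No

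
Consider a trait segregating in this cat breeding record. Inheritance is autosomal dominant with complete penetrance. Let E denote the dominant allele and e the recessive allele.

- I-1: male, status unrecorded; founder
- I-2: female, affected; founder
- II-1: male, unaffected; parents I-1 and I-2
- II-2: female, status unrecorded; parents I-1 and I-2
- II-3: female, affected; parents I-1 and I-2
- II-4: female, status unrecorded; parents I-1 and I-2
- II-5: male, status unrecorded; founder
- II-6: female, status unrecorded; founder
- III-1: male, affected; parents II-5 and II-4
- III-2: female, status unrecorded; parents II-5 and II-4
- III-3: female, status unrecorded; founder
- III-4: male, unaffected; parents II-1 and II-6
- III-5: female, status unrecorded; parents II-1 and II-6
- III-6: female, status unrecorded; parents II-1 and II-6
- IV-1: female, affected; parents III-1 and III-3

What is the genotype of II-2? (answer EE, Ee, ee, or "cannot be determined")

cannot be determined

II-2's phenotype is unrecorded, and no parent or child forces a single allele at both positions; consistent genotype assignments exist with II-2 as EE or Ee or ee.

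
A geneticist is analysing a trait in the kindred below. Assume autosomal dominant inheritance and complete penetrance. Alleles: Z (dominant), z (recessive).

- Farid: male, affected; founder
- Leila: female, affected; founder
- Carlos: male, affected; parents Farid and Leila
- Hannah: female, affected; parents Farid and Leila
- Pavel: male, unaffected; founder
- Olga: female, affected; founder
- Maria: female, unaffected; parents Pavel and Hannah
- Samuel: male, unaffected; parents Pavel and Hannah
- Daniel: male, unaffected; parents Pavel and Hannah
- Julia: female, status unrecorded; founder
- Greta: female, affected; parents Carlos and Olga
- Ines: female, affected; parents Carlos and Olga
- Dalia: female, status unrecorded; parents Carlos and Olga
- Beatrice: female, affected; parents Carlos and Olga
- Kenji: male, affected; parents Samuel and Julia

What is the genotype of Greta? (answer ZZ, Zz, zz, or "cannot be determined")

Greta's phenotype allows ZZ or Zz, and no parent or child forces a single allele at both positions; consistent genotype assignments exist with Greta as ZZ or Zz.

cannot be determined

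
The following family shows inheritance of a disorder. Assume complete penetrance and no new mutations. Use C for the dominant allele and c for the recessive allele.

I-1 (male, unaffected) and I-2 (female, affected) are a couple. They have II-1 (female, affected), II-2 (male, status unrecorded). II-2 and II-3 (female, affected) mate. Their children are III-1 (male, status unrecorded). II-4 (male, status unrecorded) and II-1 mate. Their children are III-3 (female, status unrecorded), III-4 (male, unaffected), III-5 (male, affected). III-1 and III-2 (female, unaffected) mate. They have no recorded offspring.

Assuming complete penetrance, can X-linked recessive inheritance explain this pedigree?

No

Under X-linked recessive, II-1 (affected, female) cannot arise from I-1 (unaffected) × I-2 (affected).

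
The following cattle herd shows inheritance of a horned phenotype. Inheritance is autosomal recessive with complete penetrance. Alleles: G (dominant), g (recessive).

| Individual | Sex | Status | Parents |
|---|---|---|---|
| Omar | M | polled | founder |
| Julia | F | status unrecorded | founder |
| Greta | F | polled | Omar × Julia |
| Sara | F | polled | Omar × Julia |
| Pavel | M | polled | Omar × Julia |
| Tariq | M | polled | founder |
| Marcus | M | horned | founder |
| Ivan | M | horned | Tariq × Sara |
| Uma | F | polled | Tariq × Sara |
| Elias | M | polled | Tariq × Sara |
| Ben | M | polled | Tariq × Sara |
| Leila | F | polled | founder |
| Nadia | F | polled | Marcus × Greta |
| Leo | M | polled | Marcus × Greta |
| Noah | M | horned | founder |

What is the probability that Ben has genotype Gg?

Tariq is polled so carries G and passed g to Ivan (gg), so Tariq is Gg.
Sara is polled so carries G and passed g to Ivan (gg), so Sara is Gg.
Their cross gives offspring ratios 1/4 GG : 1/2 Gg : 1/4 gg. Conditioning on Ben being polled, P(Gg) = 1/2 / 3/4 = 2/3.

2/3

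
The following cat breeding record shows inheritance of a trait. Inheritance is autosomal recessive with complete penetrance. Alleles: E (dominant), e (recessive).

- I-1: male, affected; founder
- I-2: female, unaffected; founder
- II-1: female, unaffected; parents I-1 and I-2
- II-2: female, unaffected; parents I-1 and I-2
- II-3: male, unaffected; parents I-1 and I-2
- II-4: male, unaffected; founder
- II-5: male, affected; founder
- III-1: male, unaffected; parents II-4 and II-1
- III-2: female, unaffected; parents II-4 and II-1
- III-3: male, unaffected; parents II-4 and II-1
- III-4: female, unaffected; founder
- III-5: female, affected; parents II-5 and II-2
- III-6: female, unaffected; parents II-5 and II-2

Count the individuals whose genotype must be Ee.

4

Obligate heterozygotes: II-1 is unaffected so carries E and received e from I-1 (ee), so II-1 is Ee; II-2 is unaffected so carries E and received e from I-1 (ee), so II-2 is Ee; II-3 is unaffected so carries E and received e from I-1 (ee), so II-3 is Ee; III-6 is unaffected so carries E and received e from II-5 (ee), so III-6 is Ee.
Every other individual is either homozygous by phenotype or has at least one consistent homozygous assignment, so the count is 4.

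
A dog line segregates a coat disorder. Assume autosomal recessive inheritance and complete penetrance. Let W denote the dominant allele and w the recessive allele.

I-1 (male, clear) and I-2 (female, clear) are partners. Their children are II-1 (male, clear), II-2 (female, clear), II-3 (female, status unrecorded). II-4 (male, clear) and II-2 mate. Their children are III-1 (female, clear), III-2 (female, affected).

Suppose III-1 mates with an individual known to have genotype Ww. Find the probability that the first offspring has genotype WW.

1/3

II-4 is clear so carries W and passed w to III-2 (ww), so II-4 is Ww.
II-2 is clear so carries W and passed w to III-2 (ww), so II-2 is Ww.
III-1 is a clear offspring of II-4 (Ww) × II-2 (Ww), whose cross gives 1/4 WW : 1/2 Ww : 1/4 ww; conditioning on being clear, III-1 is WW with probability 1/3, Ww with probability 2/3.
Summing over parental genotype combinations, P(offspring has genotype WW) = 1/3·1/2 + 2/3·1/4 = 1/3.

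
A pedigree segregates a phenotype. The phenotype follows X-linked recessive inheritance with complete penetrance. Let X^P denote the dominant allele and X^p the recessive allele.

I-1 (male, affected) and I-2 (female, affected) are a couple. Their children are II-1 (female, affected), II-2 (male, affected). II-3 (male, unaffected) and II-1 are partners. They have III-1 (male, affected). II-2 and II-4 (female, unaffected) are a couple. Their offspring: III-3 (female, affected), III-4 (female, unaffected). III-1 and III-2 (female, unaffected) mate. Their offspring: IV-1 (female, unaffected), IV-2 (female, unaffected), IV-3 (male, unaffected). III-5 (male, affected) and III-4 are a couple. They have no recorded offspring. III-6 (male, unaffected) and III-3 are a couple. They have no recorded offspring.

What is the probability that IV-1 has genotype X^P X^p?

IV-1 is unaffected so carries P and received p from III-1 (X^p Y), so IV-1 is X^P X^p, giving P(X^P X^p) = 1.

1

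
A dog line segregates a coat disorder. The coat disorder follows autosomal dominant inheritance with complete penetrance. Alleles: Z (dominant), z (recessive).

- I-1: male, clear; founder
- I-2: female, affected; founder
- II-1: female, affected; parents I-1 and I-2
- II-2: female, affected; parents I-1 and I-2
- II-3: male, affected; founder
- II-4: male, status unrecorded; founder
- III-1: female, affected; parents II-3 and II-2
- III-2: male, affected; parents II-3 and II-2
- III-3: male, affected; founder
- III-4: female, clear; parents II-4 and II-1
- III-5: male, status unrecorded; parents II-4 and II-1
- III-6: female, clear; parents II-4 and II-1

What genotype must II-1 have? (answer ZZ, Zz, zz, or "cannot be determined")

Zz

From phenotype alone, II-1 is ZZ or Zz.
II-1 is affected so carries Z and received z from I-1 (zz), so II-1 is Zz.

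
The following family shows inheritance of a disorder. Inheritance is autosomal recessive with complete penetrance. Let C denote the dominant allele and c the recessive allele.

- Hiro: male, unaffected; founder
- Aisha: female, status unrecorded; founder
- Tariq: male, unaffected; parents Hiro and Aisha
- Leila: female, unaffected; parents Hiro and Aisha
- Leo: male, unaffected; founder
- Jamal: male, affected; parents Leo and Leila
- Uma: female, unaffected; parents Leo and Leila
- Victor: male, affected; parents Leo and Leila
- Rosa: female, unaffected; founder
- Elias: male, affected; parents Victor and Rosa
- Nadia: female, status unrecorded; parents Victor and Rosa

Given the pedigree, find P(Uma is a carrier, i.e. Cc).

Leo is unaffected so carries C and passed c to Jamal (cc), so Leo is Cc.
Leila is unaffected so carries C and passed c to Jamal (cc), so Leila is Cc.
Their cross gives offspring ratios 1/4 CC : 1/2 Cc : 1/4 cc. Conditioning on Uma being unaffected, P(Cc) = 1/2 / 3/4 = 2/3.

2/3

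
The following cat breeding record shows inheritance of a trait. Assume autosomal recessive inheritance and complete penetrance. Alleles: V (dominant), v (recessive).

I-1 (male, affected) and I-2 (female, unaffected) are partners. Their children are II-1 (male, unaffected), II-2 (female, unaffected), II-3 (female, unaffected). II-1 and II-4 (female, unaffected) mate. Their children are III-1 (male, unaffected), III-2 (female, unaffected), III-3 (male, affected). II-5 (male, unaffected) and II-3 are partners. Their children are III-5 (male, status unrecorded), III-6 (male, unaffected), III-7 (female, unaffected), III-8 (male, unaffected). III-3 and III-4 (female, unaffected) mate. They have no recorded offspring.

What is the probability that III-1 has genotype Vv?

II-1 is unaffected so carries V and received v from I-1 (vv), so II-1 is Vv.
II-4 is unaffected so carries V and passed v to III-3 (vv), so II-4 is Vv.
Their cross gives offspring ratios 1/4 VV : 1/2 Vv : 1/4 vv. Conditioning on III-1 being unaffected, P(Vv) = 1/2 / 3/4 = 2/3.

2/3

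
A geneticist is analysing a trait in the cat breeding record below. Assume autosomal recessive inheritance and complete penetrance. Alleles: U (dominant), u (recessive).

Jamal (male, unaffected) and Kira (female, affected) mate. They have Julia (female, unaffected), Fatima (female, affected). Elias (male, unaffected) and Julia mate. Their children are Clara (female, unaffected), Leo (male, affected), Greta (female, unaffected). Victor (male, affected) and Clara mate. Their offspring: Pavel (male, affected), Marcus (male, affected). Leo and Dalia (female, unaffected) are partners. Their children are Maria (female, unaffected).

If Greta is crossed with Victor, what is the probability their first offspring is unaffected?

Elias is unaffected so carries U and passed u to Leo (uu), so Elias is Uu.
Julia is unaffected so carries U and received u from Kira (uu), so Julia is Uu.
Greta is an unaffected offspring of Elias (Uu) × Julia (Uu), whose cross gives 1/4 UU : 1/2 Uu : 1/4 uu; conditioning on being unaffected, Greta is UU with probability 1/3, Uu with probability 2/3.
Victor is affected, so Victor is uu.
Summing over parental genotype combinations, P(offspring is unaffected) = 1/3·1 + 2/3·1/2 = 2/3.

2/3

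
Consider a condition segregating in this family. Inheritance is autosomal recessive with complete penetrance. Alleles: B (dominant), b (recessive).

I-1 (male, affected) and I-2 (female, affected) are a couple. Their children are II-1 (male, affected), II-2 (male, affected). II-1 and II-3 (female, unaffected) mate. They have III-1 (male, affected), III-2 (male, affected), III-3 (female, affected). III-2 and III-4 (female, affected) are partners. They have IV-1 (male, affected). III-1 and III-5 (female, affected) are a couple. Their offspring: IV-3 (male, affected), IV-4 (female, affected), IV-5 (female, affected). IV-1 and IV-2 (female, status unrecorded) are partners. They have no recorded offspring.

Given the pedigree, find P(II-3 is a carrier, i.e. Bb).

1

II-3 is unaffected so carries B and passed b to III-1 (bb), so II-3 is Bb, giving P(Bb) = 1.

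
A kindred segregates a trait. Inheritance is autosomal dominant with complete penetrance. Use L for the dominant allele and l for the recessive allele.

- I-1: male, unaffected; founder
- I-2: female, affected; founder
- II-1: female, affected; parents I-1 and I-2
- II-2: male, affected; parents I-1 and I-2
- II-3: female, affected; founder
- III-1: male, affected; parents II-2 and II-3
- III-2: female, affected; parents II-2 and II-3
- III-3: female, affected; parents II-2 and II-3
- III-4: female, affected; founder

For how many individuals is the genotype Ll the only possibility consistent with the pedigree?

Obligate heterozygotes: II-1 is affected so carries L and received l from I-1 (ll), so II-1 is Ll; II-2 is affected so carries L and received l from I-1 (ll), so II-2 is Ll.
Every other individual is either homozygous by phenotype or has at least one consistent homozygous assignment, so the count is 2.

2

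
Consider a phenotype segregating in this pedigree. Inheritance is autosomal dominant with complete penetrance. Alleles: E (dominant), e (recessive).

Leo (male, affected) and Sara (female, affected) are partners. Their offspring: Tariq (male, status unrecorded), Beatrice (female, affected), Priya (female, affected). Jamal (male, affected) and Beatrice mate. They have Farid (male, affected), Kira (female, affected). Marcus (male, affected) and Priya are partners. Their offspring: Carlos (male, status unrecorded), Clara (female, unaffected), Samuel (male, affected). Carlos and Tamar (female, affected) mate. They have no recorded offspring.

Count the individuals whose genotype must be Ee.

Obligate heterozygotes: Priya is affected so carries E and passed e to Clara (ee), so Priya is Ee; Marcus is affected so carries E and passed e to Clara (ee), so Marcus is Ee.
Every other individual is either homozygous by phenotype or has at least one consistent homozygous assignment, so the count is 2.

2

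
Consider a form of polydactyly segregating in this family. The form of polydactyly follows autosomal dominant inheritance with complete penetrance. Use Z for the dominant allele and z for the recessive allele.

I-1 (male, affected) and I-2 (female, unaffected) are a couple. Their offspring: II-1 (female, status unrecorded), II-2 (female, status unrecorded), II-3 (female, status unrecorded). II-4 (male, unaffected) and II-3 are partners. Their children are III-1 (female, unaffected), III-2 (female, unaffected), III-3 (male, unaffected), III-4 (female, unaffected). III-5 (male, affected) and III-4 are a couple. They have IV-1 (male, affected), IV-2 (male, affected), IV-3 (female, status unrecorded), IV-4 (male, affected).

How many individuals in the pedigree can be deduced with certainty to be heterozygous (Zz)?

Obligate heterozygotes: IV-1 is affected so carries Z and received z from III-4 (zz), so IV-1 is Zz; IV-2 is affected so carries Z and received z from III-4 (zz), so IV-2 is Zz; IV-4 is affected so carries Z and received z from III-4 (zz), so IV-4 is Zz.
Every other individual is either homozygous by phenotype or has at least one consistent homozygous assignment, so the count is 3.

3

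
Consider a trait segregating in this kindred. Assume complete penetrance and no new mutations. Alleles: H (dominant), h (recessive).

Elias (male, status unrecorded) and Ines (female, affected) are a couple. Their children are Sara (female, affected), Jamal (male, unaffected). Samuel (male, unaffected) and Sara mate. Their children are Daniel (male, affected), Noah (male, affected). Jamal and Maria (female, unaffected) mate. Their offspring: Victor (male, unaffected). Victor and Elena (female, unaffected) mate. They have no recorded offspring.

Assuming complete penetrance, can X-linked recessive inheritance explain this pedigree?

Under X-linked recessive, Jamal (unaffected, male) cannot arise from Elias (unrecorded) × Ines (affected).

No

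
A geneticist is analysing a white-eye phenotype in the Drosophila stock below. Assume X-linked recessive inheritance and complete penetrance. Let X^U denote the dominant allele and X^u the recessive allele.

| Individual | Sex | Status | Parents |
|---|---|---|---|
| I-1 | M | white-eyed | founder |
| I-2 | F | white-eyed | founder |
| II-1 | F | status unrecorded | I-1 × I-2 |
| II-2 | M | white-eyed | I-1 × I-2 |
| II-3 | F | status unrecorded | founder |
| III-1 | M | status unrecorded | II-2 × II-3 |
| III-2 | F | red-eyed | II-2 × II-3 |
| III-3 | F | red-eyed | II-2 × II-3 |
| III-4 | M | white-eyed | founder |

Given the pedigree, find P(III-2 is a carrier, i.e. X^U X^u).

1

III-2 is red-eyed so carries U and received u from II-2 (X^u Y), so III-2 is X^U X^u, giving P(X^U X^u) = 1.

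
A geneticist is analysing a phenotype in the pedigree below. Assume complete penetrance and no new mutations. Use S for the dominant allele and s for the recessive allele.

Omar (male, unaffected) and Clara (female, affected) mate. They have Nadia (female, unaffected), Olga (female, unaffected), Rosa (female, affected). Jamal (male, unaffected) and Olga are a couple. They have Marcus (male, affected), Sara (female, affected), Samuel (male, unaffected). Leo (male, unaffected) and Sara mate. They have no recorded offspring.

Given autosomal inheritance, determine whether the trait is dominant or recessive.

recessive

Jamal and Olga are both unaffected yet have an affected child Marcus. Under dominance, an affected child requires at least one affected parent, so the trait cannot be dominant.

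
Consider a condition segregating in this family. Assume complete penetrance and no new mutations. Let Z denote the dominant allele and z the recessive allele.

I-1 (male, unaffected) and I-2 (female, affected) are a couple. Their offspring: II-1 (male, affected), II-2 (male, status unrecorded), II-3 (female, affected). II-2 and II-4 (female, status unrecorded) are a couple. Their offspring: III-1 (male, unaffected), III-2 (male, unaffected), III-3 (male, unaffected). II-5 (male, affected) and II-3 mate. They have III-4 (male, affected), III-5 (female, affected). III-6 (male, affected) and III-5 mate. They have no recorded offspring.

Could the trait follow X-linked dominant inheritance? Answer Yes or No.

Yes

A consistent assignment under X-linked dominant exists: I-1 X^z Y, I-2 X^Z X^Z, II-1 X^Z Y, II-2 X^Z Y, II-3 X^Z X^z, II-4 X^Z X^z, II-5 X^Z Y, III-1 X^z Y, III-2 X^z Y, III-3 X^z Y, III-4 X^Z Y, III-5 X^Z X^Z, III-6 X^Z Y.
In this assignment every recorded phenotype matches its genotype and every non-founder's genotype is obtainable from its parents' genotypes, so the pedigree is consistent.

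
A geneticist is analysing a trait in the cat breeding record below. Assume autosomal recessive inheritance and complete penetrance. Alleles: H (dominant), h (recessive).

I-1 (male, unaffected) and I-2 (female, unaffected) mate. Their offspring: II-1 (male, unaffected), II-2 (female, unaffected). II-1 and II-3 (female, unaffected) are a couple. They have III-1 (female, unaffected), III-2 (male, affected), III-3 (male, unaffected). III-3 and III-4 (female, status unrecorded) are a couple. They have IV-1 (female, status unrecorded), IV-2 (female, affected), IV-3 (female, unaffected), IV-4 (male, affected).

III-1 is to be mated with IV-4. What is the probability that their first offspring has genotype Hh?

II-1 is unaffected so carries H and passed h to III-2 (hh), so II-1 is Hh.
II-3 is unaffected so carries H and passed h to III-2 (hh), so II-3 is Hh.
III-1 is an unaffected offspring of II-1 (Hh) × II-3 (Hh), whose cross gives 1/4 HH : 1/2 Hh : 1/4 hh; conditioning on being unaffected, III-1 is HH with probability 1/3, Hh with probability 2/3.
IV-4 is affected, so IV-4 is hh.
Summing over parental genotype combinations, P(offspring has genotype Hh) = 1/3·1 + 2/3·1/2 = 2/3.

2/3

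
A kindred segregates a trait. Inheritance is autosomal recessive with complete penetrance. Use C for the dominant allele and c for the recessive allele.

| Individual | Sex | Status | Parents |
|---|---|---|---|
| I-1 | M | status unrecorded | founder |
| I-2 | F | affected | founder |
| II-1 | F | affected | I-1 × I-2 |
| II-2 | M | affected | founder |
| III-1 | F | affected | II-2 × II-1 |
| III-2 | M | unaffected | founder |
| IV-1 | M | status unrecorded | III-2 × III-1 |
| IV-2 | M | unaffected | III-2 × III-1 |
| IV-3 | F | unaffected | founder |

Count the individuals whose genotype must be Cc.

1

Obligate heterozygotes: IV-2 is unaffected so carries C and received c from III-1 (cc), so IV-2 is Cc.
Every other individual is either homozygous by phenotype or has at least one consistent homozygous assignment, so the count is 1.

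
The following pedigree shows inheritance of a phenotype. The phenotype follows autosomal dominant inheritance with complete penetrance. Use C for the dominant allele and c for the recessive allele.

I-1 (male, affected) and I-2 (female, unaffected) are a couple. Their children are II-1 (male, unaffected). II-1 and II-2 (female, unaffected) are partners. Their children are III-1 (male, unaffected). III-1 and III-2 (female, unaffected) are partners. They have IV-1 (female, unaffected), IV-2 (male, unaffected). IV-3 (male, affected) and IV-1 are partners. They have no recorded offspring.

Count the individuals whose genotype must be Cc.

Obligate heterozygotes: I-1 is affected so carries C and passed c to II-1 (cc), so I-1 is Cc.
Every other individual is either homozygous by phenotype or has at least one consistent homozygous assignment, so the count is 1.

1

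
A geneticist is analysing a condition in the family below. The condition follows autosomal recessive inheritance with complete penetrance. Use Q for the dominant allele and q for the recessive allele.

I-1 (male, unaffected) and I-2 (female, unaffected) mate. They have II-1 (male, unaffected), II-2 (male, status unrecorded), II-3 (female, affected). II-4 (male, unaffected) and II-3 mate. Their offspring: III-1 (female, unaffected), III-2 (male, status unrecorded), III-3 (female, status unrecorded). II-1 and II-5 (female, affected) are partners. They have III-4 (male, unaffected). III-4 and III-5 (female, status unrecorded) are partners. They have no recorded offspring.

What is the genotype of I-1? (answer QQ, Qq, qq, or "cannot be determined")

Qq

From phenotype alone, I-1 is QQ or Qq.
I-1 is unaffected so carries Q and passed q to II-3 (qq), so I-1 is Qq.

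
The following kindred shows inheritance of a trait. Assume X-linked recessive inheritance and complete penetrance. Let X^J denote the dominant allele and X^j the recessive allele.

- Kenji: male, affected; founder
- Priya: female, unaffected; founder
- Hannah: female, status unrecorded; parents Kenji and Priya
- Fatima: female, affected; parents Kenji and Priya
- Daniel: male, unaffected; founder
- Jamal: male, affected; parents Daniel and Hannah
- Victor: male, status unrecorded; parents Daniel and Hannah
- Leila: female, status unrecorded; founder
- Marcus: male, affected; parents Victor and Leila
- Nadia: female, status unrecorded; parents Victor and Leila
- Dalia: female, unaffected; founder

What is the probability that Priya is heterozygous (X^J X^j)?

Priya is unaffected so carries J and passed j to Fatima (X^j X^j), so Priya is X^J X^j, giving P(X^J X^j) = 1.

1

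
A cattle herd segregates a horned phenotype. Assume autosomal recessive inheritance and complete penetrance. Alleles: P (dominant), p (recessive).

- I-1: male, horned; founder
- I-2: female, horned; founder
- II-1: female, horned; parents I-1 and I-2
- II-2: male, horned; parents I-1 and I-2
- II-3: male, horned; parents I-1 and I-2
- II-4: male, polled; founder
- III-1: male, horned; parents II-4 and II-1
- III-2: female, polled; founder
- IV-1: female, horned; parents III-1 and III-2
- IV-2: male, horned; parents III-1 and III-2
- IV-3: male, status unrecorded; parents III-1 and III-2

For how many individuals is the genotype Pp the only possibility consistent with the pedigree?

2

Obligate heterozygotes: II-4 is polled so carries P and passed p to III-1 (pp), so II-4 is Pp; III-2 is polled so carries P and passed p to IV-1 (pp), so III-2 is Pp.
Every other individual is either homozygous by phenotype or has at least one consistent homozygous assignment, so the count is 2.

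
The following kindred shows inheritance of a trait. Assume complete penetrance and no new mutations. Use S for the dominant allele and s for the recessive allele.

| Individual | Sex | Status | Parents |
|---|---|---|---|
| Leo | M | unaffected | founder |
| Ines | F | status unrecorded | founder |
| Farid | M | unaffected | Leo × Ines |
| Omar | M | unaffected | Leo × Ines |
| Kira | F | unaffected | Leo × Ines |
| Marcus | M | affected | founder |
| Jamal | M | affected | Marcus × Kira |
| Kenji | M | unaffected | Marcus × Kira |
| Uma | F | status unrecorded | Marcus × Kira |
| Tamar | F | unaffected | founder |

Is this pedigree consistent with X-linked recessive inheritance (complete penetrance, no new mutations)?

A consistent assignment under X-linked recessive exists: Leo X^S Y, Ines X^S X^s, Farid X^S Y, Omar X^S Y, Kira X^S X^s, Marcus X^s Y, Jamal X^s Y, Kenji X^S Y, Uma X^S X^s, Tamar X^S X^S.
In this assignment every recorded phenotype matches its genotype and every non-founder's genotype is obtainable from its parents' genotypes, so the pedigree is consistent.

Yes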